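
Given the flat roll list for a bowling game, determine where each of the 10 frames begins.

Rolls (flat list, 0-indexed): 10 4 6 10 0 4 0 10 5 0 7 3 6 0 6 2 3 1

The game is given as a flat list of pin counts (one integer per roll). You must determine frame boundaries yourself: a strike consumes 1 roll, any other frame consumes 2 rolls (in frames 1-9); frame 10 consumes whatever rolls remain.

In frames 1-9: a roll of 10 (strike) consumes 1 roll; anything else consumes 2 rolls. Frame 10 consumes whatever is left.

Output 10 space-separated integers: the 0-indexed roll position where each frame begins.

Frame 1 starts at roll index 0: roll=10 (strike), consumes 1 roll
Frame 2 starts at roll index 1: rolls=4,6 (sum=10), consumes 2 rolls
Frame 3 starts at roll index 3: roll=10 (strike), consumes 1 roll
Frame 4 starts at roll index 4: rolls=0,4 (sum=4), consumes 2 rolls
Frame 5 starts at roll index 6: rolls=0,10 (sum=10), consumes 2 rolls
Frame 6 starts at roll index 8: rolls=5,0 (sum=5), consumes 2 rolls
Frame 7 starts at roll index 10: rolls=7,3 (sum=10), consumes 2 rolls
Frame 8 starts at roll index 12: rolls=6,0 (sum=6), consumes 2 rolls
Frame 9 starts at roll index 14: rolls=6,2 (sum=8), consumes 2 rolls
Frame 10 starts at roll index 16: 2 remaining rolls

Answer: 0 1 3 4 6 8 10 12 14 16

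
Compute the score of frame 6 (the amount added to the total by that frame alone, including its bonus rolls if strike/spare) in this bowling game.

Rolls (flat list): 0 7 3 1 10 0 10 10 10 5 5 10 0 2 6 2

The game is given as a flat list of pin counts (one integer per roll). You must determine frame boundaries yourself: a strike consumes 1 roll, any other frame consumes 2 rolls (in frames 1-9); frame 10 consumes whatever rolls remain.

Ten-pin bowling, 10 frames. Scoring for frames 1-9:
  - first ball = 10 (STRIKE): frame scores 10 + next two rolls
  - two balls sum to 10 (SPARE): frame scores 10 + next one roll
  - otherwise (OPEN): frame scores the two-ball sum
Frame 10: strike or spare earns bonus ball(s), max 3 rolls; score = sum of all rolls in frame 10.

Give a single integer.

Frame 1: OPEN (0+7=7). Cumulative: 7
Frame 2: OPEN (3+1=4). Cumulative: 11
Frame 3: STRIKE. 10 + next two rolls (0+10) = 20. Cumulative: 31
Frame 4: SPARE (0+10=10). 10 + next roll (10) = 20. Cumulative: 51
Frame 5: STRIKE. 10 + next two rolls (10+5) = 25. Cumulative: 76
Frame 6: STRIKE. 10 + next two rolls (5+5) = 20. Cumulative: 96
Frame 7: SPARE (5+5=10). 10 + next roll (10) = 20. Cumulative: 116
Frame 8: STRIKE. 10 + next two rolls (0+2) = 12. Cumulative: 128

Answer: 20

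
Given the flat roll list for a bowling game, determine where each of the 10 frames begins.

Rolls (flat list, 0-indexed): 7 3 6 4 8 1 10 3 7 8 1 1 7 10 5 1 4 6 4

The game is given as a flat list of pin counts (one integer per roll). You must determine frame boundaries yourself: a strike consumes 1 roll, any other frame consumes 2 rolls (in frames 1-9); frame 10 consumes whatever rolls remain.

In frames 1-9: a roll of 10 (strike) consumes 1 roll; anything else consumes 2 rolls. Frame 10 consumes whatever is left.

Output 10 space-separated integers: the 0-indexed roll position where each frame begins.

Answer: 0 2 4 6 7 9 11 13 14 16

Derivation:
Frame 1 starts at roll index 0: rolls=7,3 (sum=10), consumes 2 rolls
Frame 2 starts at roll index 2: rolls=6,4 (sum=10), consumes 2 rolls
Frame 3 starts at roll index 4: rolls=8,1 (sum=9), consumes 2 rolls
Frame 4 starts at roll index 6: roll=10 (strike), consumes 1 roll
Frame 5 starts at roll index 7: rolls=3,7 (sum=10), consumes 2 rolls
Frame 6 starts at roll index 9: rolls=8,1 (sum=9), consumes 2 rolls
Frame 7 starts at roll index 11: rolls=1,7 (sum=8), consumes 2 rolls
Frame 8 starts at roll index 13: roll=10 (strike), consumes 1 roll
Frame 9 starts at roll index 14: rolls=5,1 (sum=6), consumes 2 rolls
Frame 10 starts at roll index 16: 3 remaining rolls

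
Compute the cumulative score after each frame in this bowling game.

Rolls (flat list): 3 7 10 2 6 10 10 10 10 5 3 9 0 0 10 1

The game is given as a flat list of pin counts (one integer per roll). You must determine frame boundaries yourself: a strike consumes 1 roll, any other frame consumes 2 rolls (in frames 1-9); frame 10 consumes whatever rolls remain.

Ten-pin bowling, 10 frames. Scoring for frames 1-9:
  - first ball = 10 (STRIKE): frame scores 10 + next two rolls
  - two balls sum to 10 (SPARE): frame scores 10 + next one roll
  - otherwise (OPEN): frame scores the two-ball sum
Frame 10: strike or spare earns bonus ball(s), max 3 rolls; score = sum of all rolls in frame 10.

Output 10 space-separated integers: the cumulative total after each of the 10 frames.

Answer: 20 38 46 76 106 131 149 157 166 177

Derivation:
Frame 1: SPARE (3+7=10). 10 + next roll (10) = 20. Cumulative: 20
Frame 2: STRIKE. 10 + next two rolls (2+6) = 18. Cumulative: 38
Frame 3: OPEN (2+6=8). Cumulative: 46
Frame 4: STRIKE. 10 + next two rolls (10+10) = 30. Cumulative: 76
Frame 5: STRIKE. 10 + next two rolls (10+10) = 30. Cumulative: 106
Frame 6: STRIKE. 10 + next two rolls (10+5) = 25. Cumulative: 131
Frame 7: STRIKE. 10 + next two rolls (5+3) = 18. Cumulative: 149
Frame 8: OPEN (5+3=8). Cumulative: 157
Frame 9: OPEN (9+0=9). Cumulative: 166
Frame 10: SPARE. Sum of all frame-10 rolls (0+10+1) = 11. Cumulative: 177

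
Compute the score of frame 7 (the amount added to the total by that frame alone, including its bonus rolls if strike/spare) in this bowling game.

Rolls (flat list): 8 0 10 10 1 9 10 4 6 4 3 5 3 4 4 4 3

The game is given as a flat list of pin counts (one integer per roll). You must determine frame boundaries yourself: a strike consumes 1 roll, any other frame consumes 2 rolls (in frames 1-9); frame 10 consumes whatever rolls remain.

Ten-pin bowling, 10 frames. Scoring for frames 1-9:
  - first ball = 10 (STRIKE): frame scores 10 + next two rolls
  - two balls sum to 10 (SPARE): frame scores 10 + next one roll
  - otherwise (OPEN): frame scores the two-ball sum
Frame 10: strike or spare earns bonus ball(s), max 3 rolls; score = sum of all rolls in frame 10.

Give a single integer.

Answer: 7

Derivation:
Frame 1: OPEN (8+0=8). Cumulative: 8
Frame 2: STRIKE. 10 + next two rolls (10+1) = 21. Cumulative: 29
Frame 3: STRIKE. 10 + next two rolls (1+9) = 20. Cumulative: 49
Frame 4: SPARE (1+9=10). 10 + next roll (10) = 20. Cumulative: 69
Frame 5: STRIKE. 10 + next two rolls (4+6) = 20. Cumulative: 89
Frame 6: SPARE (4+6=10). 10 + next roll (4) = 14. Cumulative: 103
Frame 7: OPEN (4+3=7). Cumulative: 110
Frame 8: OPEN (5+3=8). Cumulative: 118
Frame 9: OPEN (4+4=8). Cumulative: 126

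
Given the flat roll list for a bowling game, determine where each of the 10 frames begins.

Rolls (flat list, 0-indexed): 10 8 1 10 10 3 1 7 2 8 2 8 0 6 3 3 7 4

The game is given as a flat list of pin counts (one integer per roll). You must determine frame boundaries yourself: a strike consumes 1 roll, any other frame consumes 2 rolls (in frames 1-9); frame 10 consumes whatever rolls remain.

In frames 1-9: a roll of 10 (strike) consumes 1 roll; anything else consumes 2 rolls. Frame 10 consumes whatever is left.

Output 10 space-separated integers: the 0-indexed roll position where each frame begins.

Frame 1 starts at roll index 0: roll=10 (strike), consumes 1 roll
Frame 2 starts at roll index 1: rolls=8,1 (sum=9), consumes 2 rolls
Frame 3 starts at roll index 3: roll=10 (strike), consumes 1 roll
Frame 4 starts at roll index 4: roll=10 (strike), consumes 1 roll
Frame 5 starts at roll index 5: rolls=3,1 (sum=4), consumes 2 rolls
Frame 6 starts at roll index 7: rolls=7,2 (sum=9), consumes 2 rolls
Frame 7 starts at roll index 9: rolls=8,2 (sum=10), consumes 2 rolls
Frame 8 starts at roll index 11: rolls=8,0 (sum=8), consumes 2 rolls
Frame 9 starts at roll index 13: rolls=6,3 (sum=9), consumes 2 rolls
Frame 10 starts at roll index 15: 3 remaining rolls

Answer: 0 1 3 4 5 7 9 11 13 15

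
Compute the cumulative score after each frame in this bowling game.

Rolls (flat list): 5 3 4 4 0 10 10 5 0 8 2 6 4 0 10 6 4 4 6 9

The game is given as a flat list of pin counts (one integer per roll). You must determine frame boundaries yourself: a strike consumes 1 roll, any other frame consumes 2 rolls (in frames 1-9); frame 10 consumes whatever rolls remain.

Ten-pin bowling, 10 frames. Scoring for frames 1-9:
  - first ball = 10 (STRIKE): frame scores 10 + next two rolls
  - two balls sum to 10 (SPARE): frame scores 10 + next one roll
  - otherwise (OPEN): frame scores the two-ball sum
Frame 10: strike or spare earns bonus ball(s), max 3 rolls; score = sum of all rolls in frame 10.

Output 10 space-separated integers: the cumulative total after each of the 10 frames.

Answer: 8 16 36 51 56 72 82 98 112 131

Derivation:
Frame 1: OPEN (5+3=8). Cumulative: 8
Frame 2: OPEN (4+4=8). Cumulative: 16
Frame 3: SPARE (0+10=10). 10 + next roll (10) = 20. Cumulative: 36
Frame 4: STRIKE. 10 + next two rolls (5+0) = 15. Cumulative: 51
Frame 5: OPEN (5+0=5). Cumulative: 56
Frame 6: SPARE (8+2=10). 10 + next roll (6) = 16. Cumulative: 72
Frame 7: SPARE (6+4=10). 10 + next roll (0) = 10. Cumulative: 82
Frame 8: SPARE (0+10=10). 10 + next roll (6) = 16. Cumulative: 98
Frame 9: SPARE (6+4=10). 10 + next roll (4) = 14. Cumulative: 112
Frame 10: SPARE. Sum of all frame-10 rolls (4+6+9) = 19. Cumulative: 131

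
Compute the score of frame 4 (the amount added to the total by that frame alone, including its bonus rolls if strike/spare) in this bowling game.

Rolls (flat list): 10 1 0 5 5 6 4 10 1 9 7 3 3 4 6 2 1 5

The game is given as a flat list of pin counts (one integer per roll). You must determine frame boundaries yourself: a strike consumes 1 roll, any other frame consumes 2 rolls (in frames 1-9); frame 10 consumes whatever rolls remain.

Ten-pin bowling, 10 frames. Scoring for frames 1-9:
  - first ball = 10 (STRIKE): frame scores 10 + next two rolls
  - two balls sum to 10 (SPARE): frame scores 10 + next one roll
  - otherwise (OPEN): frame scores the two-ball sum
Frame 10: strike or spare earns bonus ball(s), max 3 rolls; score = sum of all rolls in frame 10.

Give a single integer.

Frame 1: STRIKE. 10 + next two rolls (1+0) = 11. Cumulative: 11
Frame 2: OPEN (1+0=1). Cumulative: 12
Frame 3: SPARE (5+5=10). 10 + next roll (6) = 16. Cumulative: 28
Frame 4: SPARE (6+4=10). 10 + next roll (10) = 20. Cumulative: 48
Frame 5: STRIKE. 10 + next two rolls (1+9) = 20. Cumulative: 68
Frame 6: SPARE (1+9=10). 10 + next roll (7) = 17. Cumulative: 85

Answer: 20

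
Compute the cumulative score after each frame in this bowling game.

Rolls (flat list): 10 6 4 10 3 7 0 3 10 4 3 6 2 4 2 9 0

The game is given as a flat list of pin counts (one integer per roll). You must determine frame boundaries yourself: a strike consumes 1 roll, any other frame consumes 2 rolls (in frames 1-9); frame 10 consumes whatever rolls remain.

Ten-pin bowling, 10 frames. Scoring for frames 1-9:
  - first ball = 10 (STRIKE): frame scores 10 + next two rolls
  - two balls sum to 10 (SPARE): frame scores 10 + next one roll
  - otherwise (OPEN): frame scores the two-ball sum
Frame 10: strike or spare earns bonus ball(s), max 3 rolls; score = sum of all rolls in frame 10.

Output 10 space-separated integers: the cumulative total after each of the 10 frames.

Frame 1: STRIKE. 10 + next two rolls (6+4) = 20. Cumulative: 20
Frame 2: SPARE (6+4=10). 10 + next roll (10) = 20. Cumulative: 40
Frame 3: STRIKE. 10 + next two rolls (3+7) = 20. Cumulative: 60
Frame 4: SPARE (3+7=10). 10 + next roll (0) = 10. Cumulative: 70
Frame 5: OPEN (0+3=3). Cumulative: 73
Frame 6: STRIKE. 10 + next two rolls (4+3) = 17. Cumulative: 90
Frame 7: OPEN (4+3=7). Cumulative: 97
Frame 8: OPEN (6+2=8). Cumulative: 105
Frame 9: OPEN (4+2=6). Cumulative: 111
Frame 10: OPEN. Sum of all frame-10 rolls (9+0) = 9. Cumulative: 120

Answer: 20 40 60 70 73 90 97 105 111 120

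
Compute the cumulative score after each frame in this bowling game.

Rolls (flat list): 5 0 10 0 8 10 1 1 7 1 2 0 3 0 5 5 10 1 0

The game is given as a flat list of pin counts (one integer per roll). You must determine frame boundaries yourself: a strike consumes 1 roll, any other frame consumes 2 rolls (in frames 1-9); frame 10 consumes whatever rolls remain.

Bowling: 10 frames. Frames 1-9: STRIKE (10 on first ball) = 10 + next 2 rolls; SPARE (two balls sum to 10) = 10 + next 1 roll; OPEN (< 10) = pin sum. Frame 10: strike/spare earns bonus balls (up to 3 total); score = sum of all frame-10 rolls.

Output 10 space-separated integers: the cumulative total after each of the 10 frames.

Answer: 5 23 31 43 45 53 55 58 78 89

Derivation:
Frame 1: OPEN (5+0=5). Cumulative: 5
Frame 2: STRIKE. 10 + next two rolls (0+8) = 18. Cumulative: 23
Frame 3: OPEN (0+8=8). Cumulative: 31
Frame 4: STRIKE. 10 + next two rolls (1+1) = 12. Cumulative: 43
Frame 5: OPEN (1+1=2). Cumulative: 45
Frame 6: OPEN (7+1=8). Cumulative: 53
Frame 7: OPEN (2+0=2). Cumulative: 55
Frame 8: OPEN (3+0=3). Cumulative: 58
Frame 9: SPARE (5+5=10). 10 + next roll (10) = 20. Cumulative: 78
Frame 10: STRIKE. Sum of all frame-10 rolls (10+1+0) = 11. Cumulative: 89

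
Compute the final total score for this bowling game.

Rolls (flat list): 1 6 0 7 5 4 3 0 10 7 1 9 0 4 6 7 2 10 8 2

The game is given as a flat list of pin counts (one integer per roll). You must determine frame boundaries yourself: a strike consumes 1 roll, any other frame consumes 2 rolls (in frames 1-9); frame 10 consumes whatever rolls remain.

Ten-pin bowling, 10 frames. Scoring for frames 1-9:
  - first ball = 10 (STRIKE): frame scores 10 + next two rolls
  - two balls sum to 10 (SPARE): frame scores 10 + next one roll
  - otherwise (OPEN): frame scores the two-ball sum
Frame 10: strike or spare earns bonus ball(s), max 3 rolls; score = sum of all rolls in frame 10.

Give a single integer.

Frame 1: OPEN (1+6=7). Cumulative: 7
Frame 2: OPEN (0+7=7). Cumulative: 14
Frame 3: OPEN (5+4=9). Cumulative: 23
Frame 4: OPEN (3+0=3). Cumulative: 26
Frame 5: STRIKE. 10 + next two rolls (7+1) = 18. Cumulative: 44
Frame 6: OPEN (7+1=8). Cumulative: 52
Frame 7: OPEN (9+0=9). Cumulative: 61
Frame 8: SPARE (4+6=10). 10 + next roll (7) = 17. Cumulative: 78
Frame 9: OPEN (7+2=9). Cumulative: 87
Frame 10: STRIKE. Sum of all frame-10 rolls (10+8+2) = 20. Cumulative: 107

Answer: 107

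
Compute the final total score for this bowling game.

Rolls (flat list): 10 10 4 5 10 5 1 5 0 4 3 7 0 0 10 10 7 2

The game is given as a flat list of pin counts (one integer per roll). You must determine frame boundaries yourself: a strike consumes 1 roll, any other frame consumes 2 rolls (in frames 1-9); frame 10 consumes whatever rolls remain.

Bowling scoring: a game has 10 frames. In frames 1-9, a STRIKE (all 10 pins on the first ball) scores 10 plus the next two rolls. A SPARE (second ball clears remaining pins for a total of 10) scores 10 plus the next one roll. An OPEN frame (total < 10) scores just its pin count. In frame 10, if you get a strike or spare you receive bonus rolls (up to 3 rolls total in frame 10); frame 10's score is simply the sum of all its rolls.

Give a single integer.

Frame 1: STRIKE. 10 + next two rolls (10+4) = 24. Cumulative: 24
Frame 2: STRIKE. 10 + next two rolls (4+5) = 19. Cumulative: 43
Frame 3: OPEN (4+5=9). Cumulative: 52
Frame 4: STRIKE. 10 + next two rolls (5+1) = 16. Cumulative: 68
Frame 5: OPEN (5+1=6). Cumulative: 74
Frame 6: OPEN (5+0=5). Cumulative: 79
Frame 7: OPEN (4+3=7). Cumulative: 86
Frame 8: OPEN (7+0=7). Cumulative: 93
Frame 9: SPARE (0+10=10). 10 + next roll (10) = 20. Cumulative: 113
Frame 10: STRIKE. Sum of all frame-10 rolls (10+7+2) = 19. Cumulative: 132

Answer: 132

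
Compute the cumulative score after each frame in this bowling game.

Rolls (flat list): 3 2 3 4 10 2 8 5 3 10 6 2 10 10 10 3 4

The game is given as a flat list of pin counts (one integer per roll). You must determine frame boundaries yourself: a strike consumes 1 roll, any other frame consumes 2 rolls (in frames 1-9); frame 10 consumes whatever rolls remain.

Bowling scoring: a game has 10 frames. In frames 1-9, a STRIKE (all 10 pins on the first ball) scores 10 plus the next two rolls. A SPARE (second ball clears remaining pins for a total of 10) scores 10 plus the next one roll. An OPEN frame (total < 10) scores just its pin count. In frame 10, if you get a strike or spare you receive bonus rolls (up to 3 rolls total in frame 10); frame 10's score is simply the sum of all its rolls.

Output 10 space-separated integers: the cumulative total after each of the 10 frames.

Answer: 5 12 32 47 55 73 81 111 134 151

Derivation:
Frame 1: OPEN (3+2=5). Cumulative: 5
Frame 2: OPEN (3+4=7). Cumulative: 12
Frame 3: STRIKE. 10 + next two rolls (2+8) = 20. Cumulative: 32
Frame 4: SPARE (2+8=10). 10 + next roll (5) = 15. Cumulative: 47
Frame 5: OPEN (5+3=8). Cumulative: 55
Frame 6: STRIKE. 10 + next two rolls (6+2) = 18. Cumulative: 73
Frame 7: OPEN (6+2=8). Cumulative: 81
Frame 8: STRIKE. 10 + next two rolls (10+10) = 30. Cumulative: 111
Frame 9: STRIKE. 10 + next two rolls (10+3) = 23. Cumulative: 134
Frame 10: STRIKE. Sum of all frame-10 rolls (10+3+4) = 17. Cumulative: 151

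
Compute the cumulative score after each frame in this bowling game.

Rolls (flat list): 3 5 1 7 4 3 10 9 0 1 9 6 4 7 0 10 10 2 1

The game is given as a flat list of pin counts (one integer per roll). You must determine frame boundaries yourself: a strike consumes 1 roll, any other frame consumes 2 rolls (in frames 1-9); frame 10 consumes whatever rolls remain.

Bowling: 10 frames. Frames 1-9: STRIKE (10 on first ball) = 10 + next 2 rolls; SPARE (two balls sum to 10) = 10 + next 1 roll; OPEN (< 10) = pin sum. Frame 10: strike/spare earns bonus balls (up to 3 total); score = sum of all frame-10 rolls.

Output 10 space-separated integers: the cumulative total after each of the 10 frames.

Frame 1: OPEN (3+5=8). Cumulative: 8
Frame 2: OPEN (1+7=8). Cumulative: 16
Frame 3: OPEN (4+3=7). Cumulative: 23
Frame 4: STRIKE. 10 + next two rolls (9+0) = 19. Cumulative: 42
Frame 5: OPEN (9+0=9). Cumulative: 51
Frame 6: SPARE (1+9=10). 10 + next roll (6) = 16. Cumulative: 67
Frame 7: SPARE (6+4=10). 10 + next roll (7) = 17. Cumulative: 84
Frame 8: OPEN (7+0=7). Cumulative: 91
Frame 9: STRIKE. 10 + next two rolls (10+2) = 22. Cumulative: 113
Frame 10: STRIKE. Sum of all frame-10 rolls (10+2+1) = 13. Cumulative: 126

Answer: 8 16 23 42 51 67 84 91 113 126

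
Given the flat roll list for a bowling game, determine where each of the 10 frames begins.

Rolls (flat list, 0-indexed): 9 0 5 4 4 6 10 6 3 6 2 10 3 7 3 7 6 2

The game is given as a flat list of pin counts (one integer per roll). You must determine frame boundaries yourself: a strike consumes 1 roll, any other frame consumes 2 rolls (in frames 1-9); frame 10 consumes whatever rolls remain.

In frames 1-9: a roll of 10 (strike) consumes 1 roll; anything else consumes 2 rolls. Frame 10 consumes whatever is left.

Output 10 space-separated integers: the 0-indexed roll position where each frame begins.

Answer: 0 2 4 6 7 9 11 12 14 16

Derivation:
Frame 1 starts at roll index 0: rolls=9,0 (sum=9), consumes 2 rolls
Frame 2 starts at roll index 2: rolls=5,4 (sum=9), consumes 2 rolls
Frame 3 starts at roll index 4: rolls=4,6 (sum=10), consumes 2 rolls
Frame 4 starts at roll index 6: roll=10 (strike), consumes 1 roll
Frame 5 starts at roll index 7: rolls=6,3 (sum=9), consumes 2 rolls
Frame 6 starts at roll index 9: rolls=6,2 (sum=8), consumes 2 rolls
Frame 7 starts at roll index 11: roll=10 (strike), consumes 1 roll
Frame 8 starts at roll index 12: rolls=3,7 (sum=10), consumes 2 rolls
Frame 9 starts at roll index 14: rolls=3,7 (sum=10), consumes 2 rolls
Frame 10 starts at roll index 16: 2 remaining rolls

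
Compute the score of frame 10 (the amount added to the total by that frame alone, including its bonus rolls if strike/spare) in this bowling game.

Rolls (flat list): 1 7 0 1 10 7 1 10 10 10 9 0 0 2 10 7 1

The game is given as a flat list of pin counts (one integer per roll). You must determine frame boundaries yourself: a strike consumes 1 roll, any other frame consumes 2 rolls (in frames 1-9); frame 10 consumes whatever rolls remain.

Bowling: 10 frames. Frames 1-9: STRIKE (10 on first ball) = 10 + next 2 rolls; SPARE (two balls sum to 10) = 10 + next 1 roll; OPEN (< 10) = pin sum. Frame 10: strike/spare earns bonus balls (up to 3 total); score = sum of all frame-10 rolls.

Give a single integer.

Frame 1: OPEN (1+7=8). Cumulative: 8
Frame 2: OPEN (0+1=1). Cumulative: 9
Frame 3: STRIKE. 10 + next two rolls (7+1) = 18. Cumulative: 27
Frame 4: OPEN (7+1=8). Cumulative: 35
Frame 5: STRIKE. 10 + next two rolls (10+10) = 30. Cumulative: 65
Frame 6: STRIKE. 10 + next two rolls (10+9) = 29. Cumulative: 94
Frame 7: STRIKE. 10 + next two rolls (9+0) = 19. Cumulative: 113
Frame 8: OPEN (9+0=9). Cumulative: 122
Frame 9: OPEN (0+2=2). Cumulative: 124
Frame 10: STRIKE. Sum of all frame-10 rolls (10+7+1) = 18. Cumulative: 142

Answer: 18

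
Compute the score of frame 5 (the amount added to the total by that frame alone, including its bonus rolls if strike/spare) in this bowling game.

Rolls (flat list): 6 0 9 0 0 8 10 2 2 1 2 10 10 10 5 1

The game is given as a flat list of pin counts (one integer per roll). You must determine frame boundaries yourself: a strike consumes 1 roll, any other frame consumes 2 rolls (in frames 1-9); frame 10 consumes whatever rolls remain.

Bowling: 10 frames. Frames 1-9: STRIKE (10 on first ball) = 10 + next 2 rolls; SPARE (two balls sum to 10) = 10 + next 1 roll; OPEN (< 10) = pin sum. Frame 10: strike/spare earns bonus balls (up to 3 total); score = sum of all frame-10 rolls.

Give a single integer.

Answer: 4

Derivation:
Frame 1: OPEN (6+0=6). Cumulative: 6
Frame 2: OPEN (9+0=9). Cumulative: 15
Frame 3: OPEN (0+8=8). Cumulative: 23
Frame 4: STRIKE. 10 + next two rolls (2+2) = 14. Cumulative: 37
Frame 5: OPEN (2+2=4). Cumulative: 41
Frame 6: OPEN (1+2=3). Cumulative: 44
Frame 7: STRIKE. 10 + next two rolls (10+10) = 30. Cumulative: 74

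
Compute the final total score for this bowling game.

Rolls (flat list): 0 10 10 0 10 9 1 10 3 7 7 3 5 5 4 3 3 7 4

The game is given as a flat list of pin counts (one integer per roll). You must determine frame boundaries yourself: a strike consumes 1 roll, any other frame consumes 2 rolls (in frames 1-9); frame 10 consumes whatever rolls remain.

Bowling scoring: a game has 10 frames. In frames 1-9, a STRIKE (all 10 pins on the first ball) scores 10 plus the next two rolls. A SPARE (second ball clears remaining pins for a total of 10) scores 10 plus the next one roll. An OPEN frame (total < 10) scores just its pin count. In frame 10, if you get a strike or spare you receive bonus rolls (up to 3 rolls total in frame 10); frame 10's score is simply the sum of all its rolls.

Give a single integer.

Answer: 166

Derivation:
Frame 1: SPARE (0+10=10). 10 + next roll (10) = 20. Cumulative: 20
Frame 2: STRIKE. 10 + next two rolls (0+10) = 20. Cumulative: 40
Frame 3: SPARE (0+10=10). 10 + next roll (9) = 19. Cumulative: 59
Frame 4: SPARE (9+1=10). 10 + next roll (10) = 20. Cumulative: 79
Frame 5: STRIKE. 10 + next two rolls (3+7) = 20. Cumulative: 99
Frame 6: SPARE (3+7=10). 10 + next roll (7) = 17. Cumulative: 116
Frame 7: SPARE (7+3=10). 10 + next roll (5) = 15. Cumulative: 131
Frame 8: SPARE (5+5=10). 10 + next roll (4) = 14. Cumulative: 145
Frame 9: OPEN (4+3=7). Cumulative: 152
Frame 10: SPARE. Sum of all frame-10 rolls (3+7+4) = 14. Cumulative: 166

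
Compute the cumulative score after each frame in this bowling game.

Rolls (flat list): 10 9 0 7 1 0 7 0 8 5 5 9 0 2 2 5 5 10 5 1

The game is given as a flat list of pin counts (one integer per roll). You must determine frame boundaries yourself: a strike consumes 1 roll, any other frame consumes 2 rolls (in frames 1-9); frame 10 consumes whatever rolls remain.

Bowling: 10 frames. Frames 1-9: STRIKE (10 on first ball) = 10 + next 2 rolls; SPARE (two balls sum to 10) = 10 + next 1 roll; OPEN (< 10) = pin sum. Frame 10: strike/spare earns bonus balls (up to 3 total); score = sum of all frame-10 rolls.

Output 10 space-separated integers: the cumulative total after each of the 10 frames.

Answer: 19 28 36 43 51 70 79 83 103 119

Derivation:
Frame 1: STRIKE. 10 + next two rolls (9+0) = 19. Cumulative: 19
Frame 2: OPEN (9+0=9). Cumulative: 28
Frame 3: OPEN (7+1=8). Cumulative: 36
Frame 4: OPEN (0+7=7). Cumulative: 43
Frame 5: OPEN (0+8=8). Cumulative: 51
Frame 6: SPARE (5+5=10). 10 + next roll (9) = 19. Cumulative: 70
Frame 7: OPEN (9+0=9). Cumulative: 79
Frame 8: OPEN (2+2=4). Cumulative: 83
Frame 9: SPARE (5+5=10). 10 + next roll (10) = 20. Cumulative: 103
Frame 10: STRIKE. Sum of all frame-10 rolls (10+5+1) = 16. Cumulative: 119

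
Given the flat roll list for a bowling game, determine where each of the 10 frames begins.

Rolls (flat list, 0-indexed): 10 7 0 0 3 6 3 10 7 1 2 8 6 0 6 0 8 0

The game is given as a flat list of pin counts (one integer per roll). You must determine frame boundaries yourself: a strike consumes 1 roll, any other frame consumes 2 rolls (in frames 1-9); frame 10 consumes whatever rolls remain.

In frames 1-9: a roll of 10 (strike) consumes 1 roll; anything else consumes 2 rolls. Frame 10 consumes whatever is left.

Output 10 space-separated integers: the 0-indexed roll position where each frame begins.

Answer: 0 1 3 5 7 8 10 12 14 16

Derivation:
Frame 1 starts at roll index 0: roll=10 (strike), consumes 1 roll
Frame 2 starts at roll index 1: rolls=7,0 (sum=7), consumes 2 rolls
Frame 3 starts at roll index 3: rolls=0,3 (sum=3), consumes 2 rolls
Frame 4 starts at roll index 5: rolls=6,3 (sum=9), consumes 2 rolls
Frame 5 starts at roll index 7: roll=10 (strike), consumes 1 roll
Frame 6 starts at roll index 8: rolls=7,1 (sum=8), consumes 2 rolls
Frame 7 starts at roll index 10: rolls=2,8 (sum=10), consumes 2 rolls
Frame 8 starts at roll index 12: rolls=6,0 (sum=6), consumes 2 rolls
Frame 9 starts at roll index 14: rolls=6,0 (sum=6), consumes 2 rolls
Frame 10 starts at roll index 16: 2 remaining rolls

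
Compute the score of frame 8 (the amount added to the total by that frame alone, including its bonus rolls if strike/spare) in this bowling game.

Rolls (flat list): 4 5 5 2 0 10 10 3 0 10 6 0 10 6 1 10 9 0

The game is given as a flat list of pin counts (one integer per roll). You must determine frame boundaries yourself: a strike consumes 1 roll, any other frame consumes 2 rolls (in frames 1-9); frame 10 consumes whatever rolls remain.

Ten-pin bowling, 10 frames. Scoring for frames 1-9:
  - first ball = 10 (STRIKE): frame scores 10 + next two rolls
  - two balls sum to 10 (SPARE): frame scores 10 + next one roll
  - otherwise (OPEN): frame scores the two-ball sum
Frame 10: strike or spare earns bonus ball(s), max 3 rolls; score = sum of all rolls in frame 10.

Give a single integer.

Answer: 17

Derivation:
Frame 1: OPEN (4+5=9). Cumulative: 9
Frame 2: OPEN (5+2=7). Cumulative: 16
Frame 3: SPARE (0+10=10). 10 + next roll (10) = 20. Cumulative: 36
Frame 4: STRIKE. 10 + next two rolls (3+0) = 13. Cumulative: 49
Frame 5: OPEN (3+0=3). Cumulative: 52
Frame 6: STRIKE. 10 + next two rolls (6+0) = 16. Cumulative: 68
Frame 7: OPEN (6+0=6). Cumulative: 74
Frame 8: STRIKE. 10 + next two rolls (6+1) = 17. Cumulative: 91
Frame 9: OPEN (6+1=7). Cumulative: 98
Frame 10: STRIKE. Sum of all frame-10 rolls (10+9+0) = 19. Cumulative: 117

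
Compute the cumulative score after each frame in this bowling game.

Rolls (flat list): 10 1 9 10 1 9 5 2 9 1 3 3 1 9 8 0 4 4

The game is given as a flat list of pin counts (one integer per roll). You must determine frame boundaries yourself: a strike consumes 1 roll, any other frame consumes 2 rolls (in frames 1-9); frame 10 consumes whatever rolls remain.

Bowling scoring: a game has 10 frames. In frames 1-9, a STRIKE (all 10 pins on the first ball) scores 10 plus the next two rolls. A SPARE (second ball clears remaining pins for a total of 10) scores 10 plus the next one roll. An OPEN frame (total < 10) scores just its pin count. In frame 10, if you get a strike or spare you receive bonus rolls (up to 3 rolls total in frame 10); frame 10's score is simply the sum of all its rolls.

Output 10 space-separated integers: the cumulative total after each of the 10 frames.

Frame 1: STRIKE. 10 + next two rolls (1+9) = 20. Cumulative: 20
Frame 2: SPARE (1+9=10). 10 + next roll (10) = 20. Cumulative: 40
Frame 3: STRIKE. 10 + next two rolls (1+9) = 20. Cumulative: 60
Frame 4: SPARE (1+9=10). 10 + next roll (5) = 15. Cumulative: 75
Frame 5: OPEN (5+2=7). Cumulative: 82
Frame 6: SPARE (9+1=10). 10 + next roll (3) = 13. Cumulative: 95
Frame 7: OPEN (3+3=6). Cumulative: 101
Frame 8: SPARE (1+9=10). 10 + next roll (8) = 18. Cumulative: 119
Frame 9: OPEN (8+0=8). Cumulative: 127
Frame 10: OPEN. Sum of all frame-10 rolls (4+4) = 8. Cumulative: 135

Answer: 20 40 60 75 82 95 101 119 127 135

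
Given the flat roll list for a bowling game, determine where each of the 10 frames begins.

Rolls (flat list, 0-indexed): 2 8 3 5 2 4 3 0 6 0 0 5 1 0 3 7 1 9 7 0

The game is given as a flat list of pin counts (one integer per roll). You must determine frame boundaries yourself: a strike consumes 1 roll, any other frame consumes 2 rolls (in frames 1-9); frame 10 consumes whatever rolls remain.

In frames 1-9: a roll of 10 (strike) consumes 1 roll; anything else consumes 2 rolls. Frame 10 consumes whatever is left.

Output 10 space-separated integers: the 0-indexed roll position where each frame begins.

Answer: 0 2 4 6 8 10 12 14 16 18

Derivation:
Frame 1 starts at roll index 0: rolls=2,8 (sum=10), consumes 2 rolls
Frame 2 starts at roll index 2: rolls=3,5 (sum=8), consumes 2 rolls
Frame 3 starts at roll index 4: rolls=2,4 (sum=6), consumes 2 rolls
Frame 4 starts at roll index 6: rolls=3,0 (sum=3), consumes 2 rolls
Frame 5 starts at roll index 8: rolls=6,0 (sum=6), consumes 2 rolls
Frame 6 starts at roll index 10: rolls=0,5 (sum=5), consumes 2 rolls
Frame 7 starts at roll index 12: rolls=1,0 (sum=1), consumes 2 rolls
Frame 8 starts at roll index 14: rolls=3,7 (sum=10), consumes 2 rolls
Frame 9 starts at roll index 16: rolls=1,9 (sum=10), consumes 2 rolls
Frame 10 starts at roll index 18: 2 remaining rolls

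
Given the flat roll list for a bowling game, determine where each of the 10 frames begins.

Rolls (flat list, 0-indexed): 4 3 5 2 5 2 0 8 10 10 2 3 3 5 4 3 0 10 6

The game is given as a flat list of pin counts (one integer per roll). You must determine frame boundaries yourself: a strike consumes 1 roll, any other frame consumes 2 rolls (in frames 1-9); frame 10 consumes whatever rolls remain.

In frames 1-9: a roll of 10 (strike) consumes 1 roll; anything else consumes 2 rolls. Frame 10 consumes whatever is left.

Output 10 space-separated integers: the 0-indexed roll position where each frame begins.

Answer: 0 2 4 6 8 9 10 12 14 16

Derivation:
Frame 1 starts at roll index 0: rolls=4,3 (sum=7), consumes 2 rolls
Frame 2 starts at roll index 2: rolls=5,2 (sum=7), consumes 2 rolls
Frame 3 starts at roll index 4: rolls=5,2 (sum=7), consumes 2 rolls
Frame 4 starts at roll index 6: rolls=0,8 (sum=8), consumes 2 rolls
Frame 5 starts at roll index 8: roll=10 (strike), consumes 1 roll
Frame 6 starts at roll index 9: roll=10 (strike), consumes 1 roll
Frame 7 starts at roll index 10: rolls=2,3 (sum=5), consumes 2 rolls
Frame 8 starts at roll index 12: rolls=3,5 (sum=8), consumes 2 rolls
Frame 9 starts at roll index 14: rolls=4,3 (sum=7), consumes 2 rolls
Frame 10 starts at roll index 16: 3 remaining rolls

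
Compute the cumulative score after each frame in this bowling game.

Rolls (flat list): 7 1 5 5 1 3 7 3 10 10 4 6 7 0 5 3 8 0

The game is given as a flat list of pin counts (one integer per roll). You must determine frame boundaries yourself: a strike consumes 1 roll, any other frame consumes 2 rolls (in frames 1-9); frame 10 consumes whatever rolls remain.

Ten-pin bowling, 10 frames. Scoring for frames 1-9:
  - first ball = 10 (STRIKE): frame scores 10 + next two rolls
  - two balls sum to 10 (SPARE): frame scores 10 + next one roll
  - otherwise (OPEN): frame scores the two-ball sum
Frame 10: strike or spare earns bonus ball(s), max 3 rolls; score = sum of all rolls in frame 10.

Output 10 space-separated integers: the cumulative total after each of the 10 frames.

Answer: 8 19 23 43 67 87 104 111 119 127

Derivation:
Frame 1: OPEN (7+1=8). Cumulative: 8
Frame 2: SPARE (5+5=10). 10 + next roll (1) = 11. Cumulative: 19
Frame 3: OPEN (1+3=4). Cumulative: 23
Frame 4: SPARE (7+3=10). 10 + next roll (10) = 20. Cumulative: 43
Frame 5: STRIKE. 10 + next two rolls (10+4) = 24. Cumulative: 67
Frame 6: STRIKE. 10 + next two rolls (4+6) = 20. Cumulative: 87
Frame 7: SPARE (4+6=10). 10 + next roll (7) = 17. Cumulative: 104
Frame 8: OPEN (7+0=7). Cumulative: 111
Frame 9: OPEN (5+3=8). Cumulative: 119
Frame 10: OPEN. Sum of all frame-10 rolls (8+0) = 8. Cumulative: 127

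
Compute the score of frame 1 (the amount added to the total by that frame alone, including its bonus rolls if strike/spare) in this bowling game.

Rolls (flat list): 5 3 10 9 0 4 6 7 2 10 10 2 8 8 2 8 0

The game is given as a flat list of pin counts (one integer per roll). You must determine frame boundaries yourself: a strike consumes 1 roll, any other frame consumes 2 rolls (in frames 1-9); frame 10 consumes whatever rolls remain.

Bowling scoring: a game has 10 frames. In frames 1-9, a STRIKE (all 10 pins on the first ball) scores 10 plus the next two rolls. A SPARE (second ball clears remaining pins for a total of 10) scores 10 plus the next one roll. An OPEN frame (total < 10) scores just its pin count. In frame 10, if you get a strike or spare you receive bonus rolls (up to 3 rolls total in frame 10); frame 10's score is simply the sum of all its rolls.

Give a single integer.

Frame 1: OPEN (5+3=8). Cumulative: 8
Frame 2: STRIKE. 10 + next two rolls (9+0) = 19. Cumulative: 27
Frame 3: OPEN (9+0=9). Cumulative: 36

Answer: 8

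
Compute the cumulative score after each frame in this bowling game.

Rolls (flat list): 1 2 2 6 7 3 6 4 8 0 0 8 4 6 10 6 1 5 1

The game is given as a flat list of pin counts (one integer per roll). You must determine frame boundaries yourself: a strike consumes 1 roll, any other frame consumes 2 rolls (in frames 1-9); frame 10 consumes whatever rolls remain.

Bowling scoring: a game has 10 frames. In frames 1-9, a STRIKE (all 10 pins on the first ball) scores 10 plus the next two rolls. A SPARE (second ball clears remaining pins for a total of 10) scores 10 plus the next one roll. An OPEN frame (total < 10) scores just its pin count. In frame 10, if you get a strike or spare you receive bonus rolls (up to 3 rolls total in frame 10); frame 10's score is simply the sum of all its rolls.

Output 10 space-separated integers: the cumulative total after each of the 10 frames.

Answer: 3 11 27 45 53 61 81 98 105 111

Derivation:
Frame 1: OPEN (1+2=3). Cumulative: 3
Frame 2: OPEN (2+6=8). Cumulative: 11
Frame 3: SPARE (7+3=10). 10 + next roll (6) = 16. Cumulative: 27
Frame 4: SPARE (6+4=10). 10 + next roll (8) = 18. Cumulative: 45
Frame 5: OPEN (8+0=8). Cumulative: 53
Frame 6: OPEN (0+8=8). Cumulative: 61
Frame 7: SPARE (4+6=10). 10 + next roll (10) = 20. Cumulative: 81
Frame 8: STRIKE. 10 + next two rolls (6+1) = 17. Cumulative: 98
Frame 9: OPEN (6+1=7). Cumulative: 105
Frame 10: OPEN. Sum of all frame-10 rolls (5+1) = 6. Cumulative: 111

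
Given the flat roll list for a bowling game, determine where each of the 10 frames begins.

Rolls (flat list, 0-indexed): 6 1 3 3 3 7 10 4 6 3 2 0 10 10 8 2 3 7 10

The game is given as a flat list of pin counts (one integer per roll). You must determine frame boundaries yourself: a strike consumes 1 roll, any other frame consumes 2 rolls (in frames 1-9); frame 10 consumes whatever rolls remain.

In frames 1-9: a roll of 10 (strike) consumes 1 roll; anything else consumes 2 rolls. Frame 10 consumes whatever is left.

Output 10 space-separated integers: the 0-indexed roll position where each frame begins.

Answer: 0 2 4 6 7 9 11 13 14 16

Derivation:
Frame 1 starts at roll index 0: rolls=6,1 (sum=7), consumes 2 rolls
Frame 2 starts at roll index 2: rolls=3,3 (sum=6), consumes 2 rolls
Frame 3 starts at roll index 4: rolls=3,7 (sum=10), consumes 2 rolls
Frame 4 starts at roll index 6: roll=10 (strike), consumes 1 roll
Frame 5 starts at roll index 7: rolls=4,6 (sum=10), consumes 2 rolls
Frame 6 starts at roll index 9: rolls=3,2 (sum=5), consumes 2 rolls
Frame 7 starts at roll index 11: rolls=0,10 (sum=10), consumes 2 rolls
Frame 8 starts at roll index 13: roll=10 (strike), consumes 1 roll
Frame 9 starts at roll index 14: rolls=8,2 (sum=10), consumes 2 rolls
Frame 10 starts at roll index 16: 3 remaining rolls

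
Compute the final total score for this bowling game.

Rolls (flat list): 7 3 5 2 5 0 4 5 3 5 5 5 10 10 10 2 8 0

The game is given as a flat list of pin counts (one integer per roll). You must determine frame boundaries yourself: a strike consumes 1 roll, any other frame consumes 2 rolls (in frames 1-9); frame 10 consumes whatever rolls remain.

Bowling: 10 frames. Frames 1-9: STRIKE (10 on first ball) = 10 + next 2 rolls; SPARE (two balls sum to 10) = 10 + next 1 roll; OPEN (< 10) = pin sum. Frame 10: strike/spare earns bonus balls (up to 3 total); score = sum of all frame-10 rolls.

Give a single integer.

Frame 1: SPARE (7+3=10). 10 + next roll (5) = 15. Cumulative: 15
Frame 2: OPEN (5+2=7). Cumulative: 22
Frame 3: OPEN (5+0=5). Cumulative: 27
Frame 4: OPEN (4+5=9). Cumulative: 36
Frame 5: OPEN (3+5=8). Cumulative: 44
Frame 6: SPARE (5+5=10). 10 + next roll (10) = 20. Cumulative: 64
Frame 7: STRIKE. 10 + next two rolls (10+10) = 30. Cumulative: 94
Frame 8: STRIKE. 10 + next two rolls (10+2) = 22. Cumulative: 116
Frame 9: STRIKE. 10 + next two rolls (2+8) = 20. Cumulative: 136
Frame 10: SPARE. Sum of all frame-10 rolls (2+8+0) = 10. Cumulative: 146

Answer: 146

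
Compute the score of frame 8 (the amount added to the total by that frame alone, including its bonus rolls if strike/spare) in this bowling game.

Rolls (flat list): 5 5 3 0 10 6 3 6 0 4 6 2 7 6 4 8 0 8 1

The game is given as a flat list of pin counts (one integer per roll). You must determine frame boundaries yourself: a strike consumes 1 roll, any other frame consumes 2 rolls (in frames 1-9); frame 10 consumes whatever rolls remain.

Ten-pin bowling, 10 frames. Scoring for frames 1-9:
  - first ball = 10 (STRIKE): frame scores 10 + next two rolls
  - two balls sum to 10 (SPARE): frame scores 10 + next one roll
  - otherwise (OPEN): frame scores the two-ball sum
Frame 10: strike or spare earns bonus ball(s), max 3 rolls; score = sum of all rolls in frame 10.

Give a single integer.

Answer: 18

Derivation:
Frame 1: SPARE (5+5=10). 10 + next roll (3) = 13. Cumulative: 13
Frame 2: OPEN (3+0=3). Cumulative: 16
Frame 3: STRIKE. 10 + next two rolls (6+3) = 19. Cumulative: 35
Frame 4: OPEN (6+3=9). Cumulative: 44
Frame 5: OPEN (6+0=6). Cumulative: 50
Frame 6: SPARE (4+6=10). 10 + next roll (2) = 12. Cumulative: 62
Frame 7: OPEN (2+7=9). Cumulative: 71
Frame 8: SPARE (6+4=10). 10 + next roll (8) = 18. Cumulative: 89
Frame 9: OPEN (8+0=8). Cumulative: 97
Frame 10: OPEN. Sum of all frame-10 rolls (8+1) = 9. Cumulative: 106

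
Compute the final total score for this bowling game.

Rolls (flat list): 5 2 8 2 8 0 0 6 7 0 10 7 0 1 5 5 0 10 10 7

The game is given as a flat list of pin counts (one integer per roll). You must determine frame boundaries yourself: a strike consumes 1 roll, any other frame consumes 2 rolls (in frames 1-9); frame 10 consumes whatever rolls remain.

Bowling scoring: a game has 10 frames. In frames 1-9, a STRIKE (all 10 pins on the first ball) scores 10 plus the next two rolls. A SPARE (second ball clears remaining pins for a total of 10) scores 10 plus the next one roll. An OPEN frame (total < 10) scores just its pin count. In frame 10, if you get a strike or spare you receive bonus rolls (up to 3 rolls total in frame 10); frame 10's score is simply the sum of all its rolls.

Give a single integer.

Frame 1: OPEN (5+2=7). Cumulative: 7
Frame 2: SPARE (8+2=10). 10 + next roll (8) = 18. Cumulative: 25
Frame 3: OPEN (8+0=8). Cumulative: 33
Frame 4: OPEN (0+6=6). Cumulative: 39
Frame 5: OPEN (7+0=7). Cumulative: 46
Frame 6: STRIKE. 10 + next two rolls (7+0) = 17. Cumulative: 63
Frame 7: OPEN (7+0=7). Cumulative: 70
Frame 8: OPEN (1+5=6). Cumulative: 76
Frame 9: OPEN (5+0=5). Cumulative: 81
Frame 10: STRIKE. Sum of all frame-10 rolls (10+10+7) = 27. Cumulative: 108

Answer: 108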